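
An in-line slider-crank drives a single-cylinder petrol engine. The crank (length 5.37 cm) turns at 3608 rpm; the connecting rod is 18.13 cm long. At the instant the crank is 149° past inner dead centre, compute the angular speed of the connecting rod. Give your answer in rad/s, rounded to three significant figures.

97.1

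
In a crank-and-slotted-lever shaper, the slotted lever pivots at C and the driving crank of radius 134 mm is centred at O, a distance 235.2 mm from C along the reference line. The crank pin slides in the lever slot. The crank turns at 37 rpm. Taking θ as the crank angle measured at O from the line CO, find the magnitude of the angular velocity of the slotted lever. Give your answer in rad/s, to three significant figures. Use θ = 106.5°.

ω = 3.875 rad/s (from 37 rpm).
Crank pin A relative to C: A = (d + r cosθ, r sinθ); lever angle φ = atan2(r sinθ, d + r cosθ).
Differentiating tanφ: φ̇ = rω(d cosθ + r)/(d² + r² + 2dr cosθ).
d² + r² + 2dr cosθ = |CA|² = 0.0553725 m²;  d cosθ + r = +0.0672 m.
|ω_lever| = |0.134·3.875·+0.0672| / 0.0553725 = 0.6301 rad/s.

0.630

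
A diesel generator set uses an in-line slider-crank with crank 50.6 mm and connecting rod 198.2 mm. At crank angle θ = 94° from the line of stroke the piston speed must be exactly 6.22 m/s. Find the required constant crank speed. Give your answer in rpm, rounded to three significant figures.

For an in-line slider-crank, |v_piston| = rω|sinθ|·[1 + r cosθ/√(L² − r² sin²θ)].
With r = 0.0506 m, L = 0.1982 m, θ = 94°: the bracketed kinematic factor |dx/dθ| = 0.049547 m.
ω = v/|dx/dθ| = 6.22/0.049547 = 125.54 rad/s.
N = 60ω/(2π) = 1198.8 rpm.

1200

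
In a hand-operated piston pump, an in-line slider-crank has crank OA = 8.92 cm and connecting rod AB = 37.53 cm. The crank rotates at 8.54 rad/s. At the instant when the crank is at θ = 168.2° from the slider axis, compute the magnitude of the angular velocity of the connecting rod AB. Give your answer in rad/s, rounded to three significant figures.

ω = 8.54 rad/s
The rod makes angle φ with the slider axis where L sinφ = r sinθ; differentiating, L cosφ·φ̇ = r ω cosθ.
L cosφ = √(L² − r² sin²θ) = 0.37486 m.
|ω_rod| = r ω |cosθ| / √(L² − r² sin²θ) = 0.0892·8.54·0.97887/0.37486 = 1.9892 rad/s.

1.99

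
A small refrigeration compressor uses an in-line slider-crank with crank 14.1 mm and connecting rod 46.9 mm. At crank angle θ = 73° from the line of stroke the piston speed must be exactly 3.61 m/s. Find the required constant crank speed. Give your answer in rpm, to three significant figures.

For an in-line slider-crank, |v_piston| = rω|sinθ|·[1 + r cosθ/√(L² − r² sin²θ)].
With r = 0.0141 m, L = 0.0469 m, θ = 73°: the bracketed kinematic factor |dx/dθ| = 0.014721 m.
ω = v/|dx/dθ| = 3.61/0.014721 = 245.22 rad/s.
N = 60ω/(2π) = 2341.7 rpm.

2340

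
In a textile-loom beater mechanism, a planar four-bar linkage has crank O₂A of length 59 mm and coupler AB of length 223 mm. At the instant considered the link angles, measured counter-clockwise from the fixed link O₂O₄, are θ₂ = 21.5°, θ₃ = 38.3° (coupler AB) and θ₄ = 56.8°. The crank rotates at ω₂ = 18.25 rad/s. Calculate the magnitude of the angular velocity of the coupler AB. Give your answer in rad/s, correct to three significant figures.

8.79

ω₂ = 18.25 rad/s
Differentiating the loop-closure r₂e^{iθ₂}+r₃e^{iθ₃}=r₁+r₄e^{iθ₄} gives r₂ω₂e^{iθ₂}+r₃ω₃e^{iθ₃}=r₄ω₄e^{iθ₄}.
Eliminating the other unknown: ω₃ = r₂ω₂ sin(θ₄−θ₂) / [r₃ sin(θ₃−θ₄)].
Numerator sine = +0.57786; denominator sine = -0.31730.
Result = 0.059·18.25·(+0.57786) / (0.223·(-0.31730)) = -8.7934 rad/s; magnitude 8.7934 rad/s.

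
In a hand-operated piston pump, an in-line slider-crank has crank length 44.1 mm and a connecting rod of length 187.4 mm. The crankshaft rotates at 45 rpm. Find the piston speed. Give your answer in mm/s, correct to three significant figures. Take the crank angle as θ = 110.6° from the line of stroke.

178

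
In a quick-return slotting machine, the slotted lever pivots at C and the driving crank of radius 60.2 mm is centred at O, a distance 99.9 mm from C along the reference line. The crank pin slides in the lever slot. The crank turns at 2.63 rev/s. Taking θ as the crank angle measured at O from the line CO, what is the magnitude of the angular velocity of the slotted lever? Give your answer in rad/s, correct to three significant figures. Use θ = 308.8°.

5.78

ω = 16.52 rad/s (from 2.63 rev/s).
Crank pin A relative to C: A = (d + r cosθ, r sinθ); lever angle φ = atan2(r sinθ, d + r cosθ).
Differentiating tanφ: φ̇ = rω(d cosθ + r)/(d² + r² + 2dr cosθ).
d² + r² + 2dr cosθ = |CA|² = 0.0211408 m²;  d cosθ + r = +0.1228 m.
|ω_lever| = |0.0602·16.52·+0.1228| / 0.0211408 = 5.7783 rad/s.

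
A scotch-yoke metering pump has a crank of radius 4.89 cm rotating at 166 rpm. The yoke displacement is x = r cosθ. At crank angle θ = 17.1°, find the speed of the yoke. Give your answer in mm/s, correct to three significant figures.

250

ω = 17.38 rad/s (from 166 rpm).
x = r cosθ ⇒ ẋ = −rω sinθ.
|v| = rω|sinθ| = 0.0489·17.38·|sin 17.1°| = 0.24995 m/s = 249.95 mm/s.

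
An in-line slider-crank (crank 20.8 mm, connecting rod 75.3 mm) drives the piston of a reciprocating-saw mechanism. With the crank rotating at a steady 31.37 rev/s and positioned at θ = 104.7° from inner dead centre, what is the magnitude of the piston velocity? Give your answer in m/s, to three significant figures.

3.68

ω = 2π·31.4 = 197.1 rad/s
For an in-line slider-crank, x = r cosθ + √(L² − r² sin²θ), so v = −rω sinθ·[1 + r cosθ/√(L² − r² sin²θ)].
With r = 0.0208 m, L = 0.0753 m, θ = 104.7°: √(L² − r² sin²θ) = 0.072562 m.
v = −0.0208·197.1·0.96727·[1 + 0.0208·-0.25376/0.072562] = -3.6771 m/s.
|v| = 3.6771 m/s.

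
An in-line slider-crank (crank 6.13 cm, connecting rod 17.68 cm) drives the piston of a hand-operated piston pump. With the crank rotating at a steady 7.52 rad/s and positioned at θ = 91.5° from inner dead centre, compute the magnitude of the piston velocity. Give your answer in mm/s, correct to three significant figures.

ω = 7.52 rad/s
For an in-line slider-crank, x = r cosθ + √(L² − r² sin²θ), so v = −rω sinθ·[1 + r cosθ/√(L² − r² sin²θ)].
With r = 0.0613 m, L = 0.1768 m, θ = 91.5°: √(L² − r² sin²θ) = 0.16584 m.
v = −0.0613·7.52·0.99966·[1 + 0.0613·-0.02618/0.16584] = -0.45636 m/s.
|v| = 0.45636 m/s = 456.36 mm/s.

456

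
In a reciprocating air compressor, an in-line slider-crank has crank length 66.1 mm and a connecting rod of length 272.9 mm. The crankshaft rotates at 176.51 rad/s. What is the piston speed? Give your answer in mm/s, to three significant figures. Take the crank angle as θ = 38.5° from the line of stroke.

8660

ω = 176.5 rad/s
For an in-line slider-crank, x = r cosθ + √(L² − r² sin²θ), so v = −rω sinθ·[1 + r cosθ/√(L² − r² sin²θ)].
With r = 0.0661 m, L = 0.2729 m, θ = 38.5°: √(L² − r² sin²θ) = 0.26978 m.
v = −0.0661·176.5·0.62251·[1 + 0.0661·0.78261/0.26978] = -8.6558 m/s.
|v| = 8.6558 m/s = 8655.8 mm/s.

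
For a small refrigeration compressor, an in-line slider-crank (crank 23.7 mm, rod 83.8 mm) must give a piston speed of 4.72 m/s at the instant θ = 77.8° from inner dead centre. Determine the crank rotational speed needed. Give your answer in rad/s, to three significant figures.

For an in-line slider-crank, |v_piston| = rω|sinθ|·[1 + r cosθ/√(L² − r² sin²θ)].
With r = 0.0237 m, L = 0.0838 m, θ = 77.8°: the bracketed kinematic factor |dx/dθ| = 0.024605 m.
ω = v/|dx/dθ| = 4.72/0.024605 = 191.83 rad/s.

192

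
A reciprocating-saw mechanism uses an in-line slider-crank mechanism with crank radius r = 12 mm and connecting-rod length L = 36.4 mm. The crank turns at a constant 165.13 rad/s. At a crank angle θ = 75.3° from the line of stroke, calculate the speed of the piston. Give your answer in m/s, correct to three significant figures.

ω = 165.1 rad/s
For an in-line slider-crank, x = r cosθ + √(L² − r² sin²θ), so v = −rω sinθ·[1 + r cosθ/√(L² − r² sin²θ)].
With r = 0.012 m, L = 0.0364 m, θ = 75.3°: √(L² − r² sin²θ) = 0.0345 m.
v = −0.012·165.1·0.96727·[1 + 0.012·0.25376/0.0345] = -2.0859 m/s.
|v| = 2.0859 m/s.

2.09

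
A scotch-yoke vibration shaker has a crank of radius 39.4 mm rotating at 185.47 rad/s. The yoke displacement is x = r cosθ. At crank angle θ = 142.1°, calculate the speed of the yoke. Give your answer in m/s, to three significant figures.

4.49

ω = 185.5 rad/s
x = r cosθ ⇒ ẋ = −rω sinθ.
|v| = rω|sinθ| = 0.0394·185.5·|sin 142.1°| = 4.4889 m/s.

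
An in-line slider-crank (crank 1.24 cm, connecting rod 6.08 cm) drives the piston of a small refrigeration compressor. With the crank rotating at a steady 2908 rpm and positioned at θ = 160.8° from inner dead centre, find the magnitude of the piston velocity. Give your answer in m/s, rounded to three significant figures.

1.00

ω = 2π·2908/60 = 304.5 rad/s
For an in-line slider-crank, x = r cosθ + √(L² − r² sin²θ), so v = −rω sinθ·[1 + r cosθ/√(L² − r² sin²θ)].
With r = 0.0124 m, L = 0.0608 m, θ = 160.8°: √(L² − r² sin²θ) = 0.060663 m.
v = −0.0124·304.5·0.32887·[1 + 0.0124·-0.94438/0.060663] = -1.0021 m/s.
|v| = 1.0021 m/s.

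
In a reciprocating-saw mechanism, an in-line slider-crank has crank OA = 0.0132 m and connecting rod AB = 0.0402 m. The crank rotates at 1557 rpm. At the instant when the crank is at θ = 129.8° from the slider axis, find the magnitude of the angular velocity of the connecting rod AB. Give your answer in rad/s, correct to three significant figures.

35.4

ω = 163 rad/s (converted from 1557 rpm).
The rod makes angle φ with the slider axis where L sinφ = r sinθ; differentiating, L cosφ·φ̇ = r ω cosθ.
L cosφ = √(L² − r² sin²θ) = 0.0389 m.
|ω_rod| = r ω |cosθ| / √(L² − r² sin²θ) = 0.0132·163·0.64011/0.0389 = 35.416 rad/s.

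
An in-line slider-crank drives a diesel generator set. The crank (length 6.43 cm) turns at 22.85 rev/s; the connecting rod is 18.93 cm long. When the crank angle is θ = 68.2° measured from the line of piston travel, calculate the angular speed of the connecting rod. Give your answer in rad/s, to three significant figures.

19.1

ω = 143.6 rad/s (converted from 22.85 rev/s).
The rod makes angle φ with the slider axis where L sinφ = r sinθ; differentiating, L cosφ·φ̇ = r ω cosθ.
L cosφ = √(L² − r² sin²θ) = 0.17964 m.
|ω_rod| = r ω |cosθ| / √(L² − r² sin²θ) = 0.0643·143.6·0.37137/0.17964 = 19.084 rad/s.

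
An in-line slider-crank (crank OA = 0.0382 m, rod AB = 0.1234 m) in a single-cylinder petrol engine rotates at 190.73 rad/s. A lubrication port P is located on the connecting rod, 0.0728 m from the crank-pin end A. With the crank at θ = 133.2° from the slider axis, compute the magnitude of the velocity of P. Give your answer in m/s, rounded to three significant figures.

5.06

ω = 190.7 rad/s.  Crank-pin speed |V_A| = rω = 7.2859 m/s, perpendicular to OA.
Rod angle: sinφ = −(r/L) sinθ ⇒ φ = -13.042°; ω_rod = −rω cosθ/√(L²−r²sin²θ) = +41.488 rad/s.
V_P = V_A + ω_rod × AP, with AP = 0.0728 m along the rod.
Components: V_Px = −rω sinθ − a·ω_rod·sinφ = -4.6296 m/s;  V_Py = rω cosθ + a·ω_rod·cosφ = -2.0451 m/s.
|V_P| = √(V_Px² + V_Py²) = 5.0612 m/s.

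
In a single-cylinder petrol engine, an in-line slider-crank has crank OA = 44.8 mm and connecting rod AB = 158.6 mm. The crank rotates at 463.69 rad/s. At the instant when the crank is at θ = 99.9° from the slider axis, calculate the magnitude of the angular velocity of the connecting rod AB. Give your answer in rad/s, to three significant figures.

ω = 463.7 rad/s
The rod makes angle φ with the slider axis where L sinφ = r sinθ; differentiating, L cosφ·φ̇ = r ω cosθ.
L cosφ = √(L² − r² sin²θ) = 0.15234 m.
|ω_rod| = r ω |cosθ| / √(L² − r² sin²θ) = 0.0448·463.7·0.17193/0.15234 = 23.445 rad/s.

23.4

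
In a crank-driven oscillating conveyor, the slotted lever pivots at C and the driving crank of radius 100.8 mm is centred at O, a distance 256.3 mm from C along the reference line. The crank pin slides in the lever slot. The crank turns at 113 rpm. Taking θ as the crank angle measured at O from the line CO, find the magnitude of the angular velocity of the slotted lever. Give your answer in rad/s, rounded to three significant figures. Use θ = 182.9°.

7.63

ω = 11.83 rad/s (from 113 rpm).
Crank pin A relative to C: A = (d + r cosθ, r sinθ); lever angle φ = atan2(r sinθ, d + r cosθ).
Differentiating tanφ: φ̇ = rω(d cosθ + r)/(d² + r² + 2dr cosθ).
d² + r² + 2dr cosθ = |CA|² = 0.0242464 m²;  d cosθ + r = -0.15517 m.
|ω_lever| = |0.1008·11.83·-0.15517| / 0.0242464 = 7.6337 rad/s.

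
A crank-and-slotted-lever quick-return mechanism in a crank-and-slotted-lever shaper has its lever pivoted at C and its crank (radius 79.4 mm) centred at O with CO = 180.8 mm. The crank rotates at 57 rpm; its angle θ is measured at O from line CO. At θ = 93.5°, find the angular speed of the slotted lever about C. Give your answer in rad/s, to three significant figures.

0.870

ω = 5.969 rad/s (from 57 rpm).
Crank pin A relative to C: A = (d + r cosθ, r sinθ); lever angle φ = atan2(r sinθ, d + r cosθ).
Differentiating tanφ: φ̇ = rω(d cosθ + r)/(d² + r² + 2dr cosθ).
d² + r² + 2dr cosθ = |CA|² = 0.0372402 m²;  d cosθ + r = +0.068362 m.
|ω_lever| = |0.0794·5.969·+0.068362| / 0.0372402 = 0.87002 rad/s.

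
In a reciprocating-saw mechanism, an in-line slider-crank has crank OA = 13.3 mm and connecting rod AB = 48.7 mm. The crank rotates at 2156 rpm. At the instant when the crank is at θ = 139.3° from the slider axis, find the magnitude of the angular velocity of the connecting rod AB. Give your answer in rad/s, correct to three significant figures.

47.5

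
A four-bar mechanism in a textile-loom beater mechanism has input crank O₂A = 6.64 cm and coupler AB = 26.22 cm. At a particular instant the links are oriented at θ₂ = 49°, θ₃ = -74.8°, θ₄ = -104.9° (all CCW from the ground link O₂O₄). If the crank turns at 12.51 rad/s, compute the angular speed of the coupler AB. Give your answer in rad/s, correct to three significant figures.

2.78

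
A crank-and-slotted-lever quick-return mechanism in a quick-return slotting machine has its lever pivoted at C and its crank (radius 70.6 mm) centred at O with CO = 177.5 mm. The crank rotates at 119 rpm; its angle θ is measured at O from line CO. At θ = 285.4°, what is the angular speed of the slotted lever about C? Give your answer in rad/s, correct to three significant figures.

2.40

ω = 12.46 rad/s (from 119 rpm).
Crank pin A relative to C: A = (d + r cosθ, r sinθ); lever angle φ = atan2(r sinθ, d + r cosθ).
Differentiating tanφ: φ̇ = rω(d cosθ + r)/(d² + r² + 2dr cosθ).
d² + r² + 2dr cosθ = |CA|² = 0.0431462 m²;  d cosθ + r = +0.11774 m.
|ω_lever| = |0.0706·12.46·+0.11774| / 0.0431462 = 2.4008 rad/s.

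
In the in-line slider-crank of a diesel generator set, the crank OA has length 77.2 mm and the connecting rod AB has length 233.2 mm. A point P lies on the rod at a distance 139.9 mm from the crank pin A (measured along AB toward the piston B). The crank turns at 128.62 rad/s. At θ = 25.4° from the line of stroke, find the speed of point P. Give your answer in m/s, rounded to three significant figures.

ω = 128.6 rad/s.  Crank-pin speed |V_A| = rω = 9.9295 m/s, perpendicular to OA.
Rod angle: sinφ = −(r/L) sinθ ⇒ φ = -8.163°; ω_rod = −rω cosθ/√(L²−r²sin²θ) = -38.857 rad/s.
V_P = V_A + ω_rod × AP, with AP = 0.1399 m along the rod.
Components: V_Px = −rω sinθ − a·ω_rod·sinφ = -5.031 m/s;  V_Py = rω cosθ + a·ω_rod·cosφ = +3.5886 m/s.
|V_P| = √(V_Px² + V_Py²) = 6.1797 m/s.

6.18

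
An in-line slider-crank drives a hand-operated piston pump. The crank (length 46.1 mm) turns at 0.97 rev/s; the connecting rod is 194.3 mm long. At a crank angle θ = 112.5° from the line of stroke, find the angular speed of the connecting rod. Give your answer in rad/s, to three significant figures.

ω = 6.095 rad/s (converted from 0.97 rev/s).
The rod makes angle φ with the slider axis where L sinφ = r sinθ; differentiating, L cosφ·φ̇ = r ω cosθ.
L cosφ = √(L² − r² sin²θ) = 0.18957 m.
|ω_rod| = r ω |cosθ| / √(L² − r² sin²θ) = 0.0461·6.095·0.38268/0.18957 = 0.56717 rad/s.

0.567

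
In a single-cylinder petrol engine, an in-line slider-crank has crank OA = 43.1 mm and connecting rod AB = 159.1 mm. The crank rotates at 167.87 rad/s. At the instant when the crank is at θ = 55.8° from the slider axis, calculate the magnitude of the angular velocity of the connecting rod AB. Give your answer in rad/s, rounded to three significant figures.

26.2

ω = 167.9 rad/s
The rod makes angle φ with the slider axis where L sinφ = r sinθ; differentiating, L cosφ·φ̇ = r ω cosθ.
L cosφ = √(L² − r² sin²θ) = 0.15506 m.
|ω_rod| = r ω |cosθ| / √(L² − r² sin²θ) = 0.0431·167.9·0.56208/0.15506 = 26.228 rad/s.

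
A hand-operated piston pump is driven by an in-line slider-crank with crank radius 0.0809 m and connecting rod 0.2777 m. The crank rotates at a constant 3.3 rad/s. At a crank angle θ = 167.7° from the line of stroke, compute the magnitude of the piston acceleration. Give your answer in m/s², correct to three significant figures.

0.626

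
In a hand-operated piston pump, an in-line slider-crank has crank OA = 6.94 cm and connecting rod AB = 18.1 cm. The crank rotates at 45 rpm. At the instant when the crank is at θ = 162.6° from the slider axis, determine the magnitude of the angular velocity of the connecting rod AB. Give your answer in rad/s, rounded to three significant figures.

1.74

ω = 4.712 rad/s (converted from 45 rpm).
The rod makes angle φ with the slider axis where L sinφ = r sinθ; differentiating, L cosφ·φ̇ = r ω cosθ.
L cosφ = √(L² − r² sin²θ) = 0.17981 m.
|ω_rod| = r ω |cosθ| / √(L² − r² sin²θ) = 0.0694·4.712·0.95424/0.17981 = 1.7356 rad/s.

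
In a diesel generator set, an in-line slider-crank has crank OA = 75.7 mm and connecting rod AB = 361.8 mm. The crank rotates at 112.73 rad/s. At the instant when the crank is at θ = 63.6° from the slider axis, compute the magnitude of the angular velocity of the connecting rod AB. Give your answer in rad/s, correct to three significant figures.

10.7

ω = 112.7 rad/s
The rod makes angle φ with the slider axis where L sinφ = r sinθ; differentiating, L cosφ·φ̇ = r ω cosθ.
L cosφ = √(L² − r² sin²θ) = 0.35539 m.
|ω_rod| = r ω |cosθ| / √(L² − r² sin²θ) = 0.0757·112.7·0.44464/0.35539 = 10.677 rad/s.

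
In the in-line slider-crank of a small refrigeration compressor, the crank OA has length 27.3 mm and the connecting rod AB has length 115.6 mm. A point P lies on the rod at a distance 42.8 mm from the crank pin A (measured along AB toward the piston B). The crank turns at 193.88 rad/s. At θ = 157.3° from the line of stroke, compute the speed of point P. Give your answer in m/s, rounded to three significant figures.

3.60

ω = 193.9 rad/s.  Crank-pin speed |V_A| = rω = 5.2929 m/s, perpendicular to OA.
Rod angle: sinφ = −(r/L) sinθ ⇒ φ = -5.229°; ω_rod = −rω cosθ/√(L²−r²sin²θ) = +42.416 rad/s.
V_P = V_A + ω_rod × AP, with AP = 0.0428 m along the rod.
Components: V_Px = −rω sinθ − a·ω_rod·sinφ = -1.8771 m/s;  V_Py = rω cosθ + a·ω_rod·cosφ = -3.0751 m/s.
|V_P| = √(V_Px² + V_Py²) = 3.6027 m/s.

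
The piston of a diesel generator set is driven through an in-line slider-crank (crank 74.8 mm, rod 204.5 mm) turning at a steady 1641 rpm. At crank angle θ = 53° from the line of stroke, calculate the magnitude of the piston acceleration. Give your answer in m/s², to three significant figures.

ω = 2π·1641/60 = 171.8 rad/s
x(θ) = r cosθ + √(L² − r² sin²θ); with ω constant, a = ω²·d²x/dθ².
d²x/dθ² = −r cosθ − r²(cos2θ)/√u − r⁴ sin²2θ/(4u^{3/2}),  u = L² − r² sin²θ = 0.0382516 m².
Substituting r = 0.0748 m, L = 0.2045 m, θ = 53°: d²x/dθ² = -0.038097 m.
a = ω²·d²x/dθ² = (171.8)²·(-0.038097) = -1125 m/s²;  |a| = 1125 m/s².

1130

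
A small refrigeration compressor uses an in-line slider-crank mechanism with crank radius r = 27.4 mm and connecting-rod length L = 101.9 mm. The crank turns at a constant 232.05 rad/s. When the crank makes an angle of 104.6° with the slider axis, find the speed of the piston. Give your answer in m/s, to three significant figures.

ω = 232.1 rad/s
For an in-line slider-crank, x = r cosθ + √(L² − r² sin²θ), so v = −rω sinθ·[1 + r cosθ/√(L² − r² sin²θ)].
With r = 0.0274 m, L = 0.1019 m, θ = 104.6°: √(L² − r² sin²θ) = 0.09839 m.
v = −0.0274·232.1·0.96771·[1 + 0.0274·-0.25207/0.09839] = -5.7209 m/s.
|v| = 5.7209 m/s.

5.72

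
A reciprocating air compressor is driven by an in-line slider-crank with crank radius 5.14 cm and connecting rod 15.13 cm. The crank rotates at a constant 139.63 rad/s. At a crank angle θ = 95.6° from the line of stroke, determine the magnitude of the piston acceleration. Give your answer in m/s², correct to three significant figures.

452

ω = 139.6 rad/s
x(θ) = r cosθ + √(L² − r² sin²θ); with ω constant, a = ω²·d²x/dθ².
d²x/dθ² = −r cosθ − r²(cos2θ)/√u − r⁴ sin²2θ/(4u^{3/2}),  u = L² − r² sin²θ = 0.0202749 m².
Substituting r = 0.0514 m, L = 0.1513 m, θ = 95.6°: d²x/dθ² = +0.023194 m.
a = ω²·d²x/dθ² = (139.6)²·(+0.023194) = +452.2 m/s²;  |a| = 452.2 m/s².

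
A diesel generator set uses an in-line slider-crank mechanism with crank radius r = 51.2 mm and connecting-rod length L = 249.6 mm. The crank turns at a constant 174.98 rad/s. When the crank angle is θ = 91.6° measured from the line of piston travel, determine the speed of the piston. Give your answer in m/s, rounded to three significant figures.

8.90

ω = 175 rad/s
For an in-line slider-crank, x = r cosθ + √(L² − r² sin²θ), so v = −rω sinθ·[1 + r cosθ/√(L² − r² sin²θ)].
With r = 0.0512 m, L = 0.2496 m, θ = 91.6°: √(L² − r² sin²θ) = 0.2443 m.
v = −0.0512·175·0.99961·[1 + 0.0512·-0.02792/0.2443] = -8.9031 m/s.
|v| = 8.9031 m/s.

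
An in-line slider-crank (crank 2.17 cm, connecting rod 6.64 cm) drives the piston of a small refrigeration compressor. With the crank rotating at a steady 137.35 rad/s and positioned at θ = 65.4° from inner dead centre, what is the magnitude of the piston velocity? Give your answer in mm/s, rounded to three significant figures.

ω = 137.3 rad/s
For an in-line slider-crank, x = r cosθ + √(L² − r² sin²θ), so v = −rω sinθ·[1 + r cosθ/√(L² − r² sin²θ)].
With r = 0.0217 m, L = 0.0664 m, θ = 65.4°: √(L² − r² sin²θ) = 0.063401 m.
v = −0.0217·137.3·0.90924·[1 + 0.0217·0.41628/0.063401] = -3.0961 m/s.
|v| = 3.0961 m/s = 3096.1 mm/s.

3100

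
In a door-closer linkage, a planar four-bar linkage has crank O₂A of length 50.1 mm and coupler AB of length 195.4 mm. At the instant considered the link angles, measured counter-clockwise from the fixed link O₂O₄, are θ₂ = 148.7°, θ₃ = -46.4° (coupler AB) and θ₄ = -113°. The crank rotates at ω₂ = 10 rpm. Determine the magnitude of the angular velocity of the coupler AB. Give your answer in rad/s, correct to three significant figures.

0.289

ω₂ = 1.047 rad/s (from 10 rpm).
Differentiating the loop-closure r₂e^{iθ₂}+r₃e^{iθ₃}=r₁+r₄e^{iθ₄} gives r₂ω₂e^{iθ₂}+r₃ω₃e^{iθ₃}=r₄ω₄e^{iθ₄}.
Eliminating the other unknown: ω₃ = r₂ω₂ sin(θ₄−θ₂) / [r₃ sin(θ₃−θ₄)].
Numerator sine = +0.98953; denominator sine = +0.91775.
Result = 0.0501·1.047·(+0.98953) / (0.1954·(+0.91775)) = +0.2895 rad/s; magnitude 0.2895 rad/s.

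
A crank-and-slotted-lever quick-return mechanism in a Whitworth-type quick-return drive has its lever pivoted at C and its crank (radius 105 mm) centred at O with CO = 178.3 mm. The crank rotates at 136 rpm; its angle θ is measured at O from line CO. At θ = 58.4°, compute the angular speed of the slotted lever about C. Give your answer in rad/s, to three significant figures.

ω = 14.24 rad/s (from 136 rpm).
Crank pin A relative to C: A = (d + r cosθ, r sinθ); lever angle φ = atan2(r sinθ, d + r cosθ).
Differentiating tanφ: φ̇ = rω(d cosθ + r)/(d² + r² + 2dr cosθ).
d² + r² + 2dr cosθ = |CA|² = 0.0624355 m²;  d cosθ + r = +0.19843 m.
|ω_lever| = |0.105·14.24·+0.19843| / 0.0624355 = 4.7525 rad/s.

4.75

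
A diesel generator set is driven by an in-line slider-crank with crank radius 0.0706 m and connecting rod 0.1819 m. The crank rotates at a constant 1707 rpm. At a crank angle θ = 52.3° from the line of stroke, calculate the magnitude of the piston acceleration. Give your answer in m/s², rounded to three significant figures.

1180

ω = 2π·1707/60 = 178.8 rad/s
x(θ) = r cosθ + √(L² − r² sin²θ); with ω constant, a = ω²·d²x/dθ².
d²x/dθ² = −r cosθ − r²(cos2θ)/√u − r⁴ sin²2θ/(4u^{3/2}),  u = L² − r² sin²θ = 0.0299672 m².
Substituting r = 0.0706 m, L = 0.1819 m, θ = 52.3°: d²x/dθ² = -0.037037 m.
a = ω²·d²x/dθ² = (178.8)²·(-0.037037) = -1183.5 m/s²;  |a| = 1183.5 m/s².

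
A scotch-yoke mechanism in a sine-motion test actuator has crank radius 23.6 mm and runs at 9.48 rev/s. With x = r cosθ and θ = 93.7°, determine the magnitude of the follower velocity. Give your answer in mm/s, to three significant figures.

ω = 59.56 rad/s (from 9.48 rev/s).
x = r cosθ ⇒ ẋ = −rω sinθ.
|v| = rω|sinθ| = 0.0236·59.56·|sin 93.7°| = 1.4028 m/s = 1402.8 mm/s.

1400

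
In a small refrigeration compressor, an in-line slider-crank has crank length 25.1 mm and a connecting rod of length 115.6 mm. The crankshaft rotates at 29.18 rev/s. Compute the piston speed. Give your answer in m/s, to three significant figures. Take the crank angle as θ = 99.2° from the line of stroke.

4.38

ω = 2π·29.2 = 183.3 rad/s
For an in-line slider-crank, x = r cosθ + √(L² − r² sin²θ), so v = −rω sinθ·[1 + r cosθ/√(L² − r² sin²θ)].
With r = 0.0251 m, L = 0.1156 m, θ = 99.2°: √(L² − r² sin²θ) = 0.11291 m.
v = −0.0251·183.3·0.98714·[1 + 0.0251·-0.15988/0.11291] = -4.3813 m/s.
|v| = 4.3813 m/s.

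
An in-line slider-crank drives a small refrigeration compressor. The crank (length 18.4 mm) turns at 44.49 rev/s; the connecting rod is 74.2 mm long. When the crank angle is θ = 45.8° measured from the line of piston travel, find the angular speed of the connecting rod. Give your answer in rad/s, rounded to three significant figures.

49.1

ω = 279.5 rad/s (converted from 44.49 rev/s).
The rod makes angle φ with the slider axis where L sinφ = r sinθ; differentiating, L cosφ·φ̇ = r ω cosθ.
L cosφ = √(L² − r² sin²θ) = 0.073018 m.
|ω_rod| = r ω |cosθ| / √(L² − r² sin²θ) = 0.0184·279.5·0.69717/0.073018 = 49.11 rad/s.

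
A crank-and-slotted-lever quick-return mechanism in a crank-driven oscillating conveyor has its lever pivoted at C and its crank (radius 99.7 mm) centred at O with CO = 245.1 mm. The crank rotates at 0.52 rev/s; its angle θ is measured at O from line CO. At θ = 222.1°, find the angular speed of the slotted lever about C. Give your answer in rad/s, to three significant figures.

0.793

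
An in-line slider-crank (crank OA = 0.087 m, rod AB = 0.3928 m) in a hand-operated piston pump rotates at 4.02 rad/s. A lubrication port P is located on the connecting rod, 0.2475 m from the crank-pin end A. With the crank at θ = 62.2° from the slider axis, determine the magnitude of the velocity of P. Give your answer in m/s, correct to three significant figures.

ω = 4.02 rad/s.  Crank-pin speed |V_A| = rω = 0.34974 m/s, perpendicular to OA.
Rod angle: sinφ = −(r/L) sinθ ⇒ φ = -11.299°; ω_rod = −rω cosθ/√(L²−r²sin²θ) = -0.42347 rad/s.
V_P = V_A + ω_rod × AP, with AP = 0.2475 m along the rod.
Components: V_Px = −rω sinθ − a·ω_rod·sinφ = -0.32991 m/s;  V_Py = rω cosθ + a·ω_rod·cosφ = +0.060337 m/s.
|V_P| = √(V_Px² + V_Py²) = 0.33538 m/s.

0.335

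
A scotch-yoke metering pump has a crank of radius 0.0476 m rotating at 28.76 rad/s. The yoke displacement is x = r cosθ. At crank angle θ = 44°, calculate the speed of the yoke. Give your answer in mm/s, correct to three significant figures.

951

ω = 28.76 rad/s
x = r cosθ ⇒ ẋ = −rω sinθ.
|v| = rω|sinθ| = 0.0476·28.76·|sin 44°| = 0.95097 m/s = 950.97 mm/s.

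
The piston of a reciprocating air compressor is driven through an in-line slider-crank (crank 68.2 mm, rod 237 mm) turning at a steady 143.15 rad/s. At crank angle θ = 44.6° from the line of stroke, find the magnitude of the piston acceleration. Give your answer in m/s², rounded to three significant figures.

1010

ω = 143.2 rad/s
x(θ) = r cosθ + √(L² − r² sin²θ); with ω constant, a = ω²·d²x/dθ².
d²x/dθ² = −r cosθ − r²(cos2θ)/√u − r⁴ sin²2θ/(4u^{3/2}),  u = L² − r² sin²θ = 0.0538759 m².
Substituting r = 0.0682 m, L = 0.237 m, θ = 44.6°: d²x/dθ² = -0.049272 m.
a = ω²·d²x/dθ² = (143.2)²·(-0.049272) = -1009.7 m/s²;  |a| = 1009.7 m/s².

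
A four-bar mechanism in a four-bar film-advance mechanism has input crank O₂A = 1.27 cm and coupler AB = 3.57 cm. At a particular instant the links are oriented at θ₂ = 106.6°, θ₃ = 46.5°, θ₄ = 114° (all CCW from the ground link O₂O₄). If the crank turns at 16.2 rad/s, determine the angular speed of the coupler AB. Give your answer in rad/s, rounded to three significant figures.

0.803

ω₂ = 16.2 rad/s
Differentiating the loop-closure r₂e^{iθ₂}+r₃e^{iθ₃}=r₁+r₄e^{iθ₄} gives r₂ω₂e^{iθ₂}+r₃ω₃e^{iθ₃}=r₄ω₄e^{iθ₄}.
Eliminating the other unknown: ω₃ = r₂ω₂ sin(θ₄−θ₂) / [r₃ sin(θ₃−θ₄)].
Numerator sine = +0.12880; denominator sine = -0.92388.
Result = 0.0127·16.2·(+0.12880) / (0.0357·(-0.92388)) = -0.80341 rad/s; magnitude 0.80341 rad/s.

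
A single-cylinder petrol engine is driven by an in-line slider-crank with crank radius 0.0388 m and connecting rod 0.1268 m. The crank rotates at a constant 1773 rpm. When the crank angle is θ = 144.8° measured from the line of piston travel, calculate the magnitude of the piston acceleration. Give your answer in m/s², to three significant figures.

ω = 2π·1773/60 = 185.7 rad/s
x(θ) = r cosθ + √(L² − r² sin²θ); with ω constant, a = ω²·d²x/dθ².
d²x/dθ² = −r cosθ − r²(cos2θ)/√u − r⁴ sin²2θ/(4u^{3/2}),  u = L² − r² sin²θ = 0.015578 m².
Substituting r = 0.0388 m, L = 0.1268 m, θ = 144.8°: d²x/dθ² = +0.027401 m.
a = ω²·d²x/dθ² = (185.7)²·(+0.027401) = +944.57 m/s²;  |a| = 944.57 m/s².

945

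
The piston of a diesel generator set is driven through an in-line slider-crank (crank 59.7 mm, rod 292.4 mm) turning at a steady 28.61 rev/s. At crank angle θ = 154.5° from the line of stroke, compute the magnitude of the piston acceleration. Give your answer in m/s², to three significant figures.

1490

ω = 2π·28.6 = 179.8 rad/s
x(θ) = r cosθ + √(L² − r² sin²θ); with ω constant, a = ω²·d²x/dθ².
d²x/dθ² = −r cosθ − r²(cos2θ)/√u − r⁴ sin²2θ/(4u^{3/2}),  u = L² − r² sin²θ = 0.0848372 m².
Substituting r = 0.0597 m, L = 0.2924 m, θ = 154.5°: d²x/dθ² = +0.046106 m.
a = ω²·d²x/dθ² = (179.8)²·(+0.046106) = +1489.9 m/s²;  |a| = 1489.9 m/s².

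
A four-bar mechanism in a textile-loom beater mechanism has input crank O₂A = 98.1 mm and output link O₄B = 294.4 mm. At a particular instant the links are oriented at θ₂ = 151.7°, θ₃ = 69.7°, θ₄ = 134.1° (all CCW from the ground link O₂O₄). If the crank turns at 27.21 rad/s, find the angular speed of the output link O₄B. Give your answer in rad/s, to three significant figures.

ω₂ = 27.21 rad/s
Differentiating the loop-closure r₂e^{iθ₂}+r₃e^{iθ₃}=r₁+r₄e^{iθ₄} gives r₂ω₂e^{iθ₂}+r₃ω₃e^{iθ₃}=r₄ω₄e^{iθ₄}.
Eliminating the other unknown: ω₄ = r₂ω₂ sin(θ₂−θ₃) / [r₄ sin(θ₄−θ₃)].
Numerator sine = +0.99027; denominator sine = +0.90183.
Result = 0.0981·27.21·(+0.99027) / (0.2944·(+0.90183)) = +9.956 rad/s; magnitude 9.956 rad/s.

9.96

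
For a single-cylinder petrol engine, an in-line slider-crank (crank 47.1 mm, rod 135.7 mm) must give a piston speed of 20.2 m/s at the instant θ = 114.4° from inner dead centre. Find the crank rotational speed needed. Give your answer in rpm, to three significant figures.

For an in-line slider-crank, |v_piston| = rω|sinθ|·[1 + r cosθ/√(L² − r² sin²θ)].
With r = 0.0471 m, L = 0.1357 m, θ = 114.4°: the bracketed kinematic factor |dx/dθ| = 0.036411 m.
ω = v/|dx/dθ| = 20.2/0.036411 = 554.78 rad/s.
N = 60ω/(2π) = 5297.8 rpm.

5300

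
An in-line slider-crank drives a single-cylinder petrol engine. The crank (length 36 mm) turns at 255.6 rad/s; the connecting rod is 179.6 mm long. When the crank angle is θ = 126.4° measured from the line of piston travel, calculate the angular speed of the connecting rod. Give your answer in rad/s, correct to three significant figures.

30.8

ω = 255.6 rad/s
The rod makes angle φ with the slider axis where L sinφ = r sinθ; differentiating, L cosφ·φ̇ = r ω cosθ.
L cosφ = √(L² − r² sin²θ) = 0.17725 m.
|ω_rod| = r ω |cosθ| / √(L² − r² sin²θ) = 0.036·255.6·0.59342/0.17725 = 30.807 rad/s.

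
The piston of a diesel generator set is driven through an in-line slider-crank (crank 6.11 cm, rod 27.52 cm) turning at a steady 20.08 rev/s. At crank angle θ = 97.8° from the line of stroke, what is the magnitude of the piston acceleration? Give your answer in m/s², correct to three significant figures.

ω = 2π·20.1 = 126.2 rad/s
x(θ) = r cosθ + √(L² − r² sin²θ); with ω constant, a = ω²·d²x/dθ².
d²x/dθ² = −r cosθ − r²(cos2θ)/√u − r⁴ sin²2θ/(4u^{3/2}),  u = L² − r² sin²θ = 0.0720706 m².
Substituting r = 0.0611 m, L = 0.2752 m, θ = 97.8°: d²x/dθ² = +0.021673 m.
a = ω²·d²x/dθ² = (126.2)²·(+0.021673) = +344.99 m/s²;  |a| = 344.99 m/s².

345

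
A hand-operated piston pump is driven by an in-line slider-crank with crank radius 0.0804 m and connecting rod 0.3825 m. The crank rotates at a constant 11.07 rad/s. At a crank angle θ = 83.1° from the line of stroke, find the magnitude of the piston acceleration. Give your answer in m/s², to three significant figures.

ω = 11.07 rad/s
x(θ) = r cosθ + √(L² − r² sin²θ); with ω constant, a = ω²·d²x/dθ².
d²x/dθ² = −r cosθ − r²(cos2θ)/√u − r⁴ sin²2θ/(4u^{3/2}),  u = L² − r² sin²θ = 0.139935 m².
Substituting r = 0.0804 m, L = 0.3825 m, θ = 83.1°: d²x/dθ² = +0.007111 m.
a = ω²·d²x/dθ² = (11.07)²·(+0.007111) = +0.87142 m/s²;  |a| = 0.87142 m/s².

0.871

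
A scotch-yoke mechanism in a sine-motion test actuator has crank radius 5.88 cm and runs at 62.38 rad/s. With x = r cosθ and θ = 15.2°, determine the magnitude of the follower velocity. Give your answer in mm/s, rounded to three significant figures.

962

ω = 62.38 rad/s
x = r cosθ ⇒ ẋ = −rω sinθ.
|v| = rω|sinθ| = 0.0588·62.38·|sin 15.2°| = 0.9617 m/s = 961.7 mm/s.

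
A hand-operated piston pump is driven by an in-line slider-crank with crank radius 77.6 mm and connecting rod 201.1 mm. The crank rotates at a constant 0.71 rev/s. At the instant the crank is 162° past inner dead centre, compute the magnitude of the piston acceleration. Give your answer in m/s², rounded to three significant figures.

0.975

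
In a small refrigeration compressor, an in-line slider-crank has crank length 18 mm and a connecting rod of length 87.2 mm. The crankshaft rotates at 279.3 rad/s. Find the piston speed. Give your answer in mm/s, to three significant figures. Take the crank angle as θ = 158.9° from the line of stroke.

ω = 279.3 rad/s
For an in-line slider-crank, x = r cosθ + √(L² − r² sin²θ), so v = −rω sinθ·[1 + r cosθ/√(L² − r² sin²θ)].
With r = 0.018 m, L = 0.0872 m, θ = 158.9°: √(L² − r² sin²θ) = 0.086959 m.
v = −0.018·279.3·0.36000·[1 + 0.018·-0.93295/0.086959] = -1.4603 m/s.
|v| = 1.4603 m/s = 1460.3 mm/s.

1460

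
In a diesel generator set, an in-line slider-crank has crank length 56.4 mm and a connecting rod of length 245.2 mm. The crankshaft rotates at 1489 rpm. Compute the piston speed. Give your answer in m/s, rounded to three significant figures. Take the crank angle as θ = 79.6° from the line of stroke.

9.02

ω = 2π·1489/60 = 155.9 rad/s
For an in-line slider-crank, x = r cosθ + √(L² − r² sin²θ), so v = −rω sinθ·[1 + r cosθ/√(L² − r² sin²θ)].
With r = 0.0564 m, L = 0.2452 m, θ = 79.6°: √(L² − r² sin²θ) = 0.23884 m.
v = −0.0564·155.9·0.98357·[1 + 0.0564·0.18052/0.23884] = -9.0186 m/s.
|v| = 9.0186 m/s.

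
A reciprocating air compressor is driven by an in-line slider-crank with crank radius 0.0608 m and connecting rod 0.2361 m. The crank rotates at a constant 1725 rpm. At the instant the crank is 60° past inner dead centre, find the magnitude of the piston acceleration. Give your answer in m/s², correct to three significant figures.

737

ω = 2π·1725/60 = 180.6 rad/s
x(θ) = r cosθ + √(L² − r² sin²θ); with ω constant, a = ω²·d²x/dθ².
d²x/dθ² = −r cosθ − r²(cos2θ)/√u − r⁴ sin²2θ/(4u^{3/2}),  u = L² − r² sin²θ = 0.0529707 m².
Substituting r = 0.0608 m, L = 0.2361 m, θ = 60°: d²x/dθ² = -0.022579 m.
a = ω²·d²x/dθ² = (180.6)²·(-0.022579) = -736.8 m/s²;  |a| = 736.8 m/s².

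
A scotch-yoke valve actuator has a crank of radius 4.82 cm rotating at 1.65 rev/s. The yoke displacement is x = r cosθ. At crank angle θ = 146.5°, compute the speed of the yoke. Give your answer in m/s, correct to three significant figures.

ω = 10.37 rad/s (from 1.65 rev/s).
x = r cosθ ⇒ ẋ = −rω sinθ.
|v| = rω|sinθ| = 0.0482·10.37·|sin 146.5°| = 0.2758 m/s.

0.276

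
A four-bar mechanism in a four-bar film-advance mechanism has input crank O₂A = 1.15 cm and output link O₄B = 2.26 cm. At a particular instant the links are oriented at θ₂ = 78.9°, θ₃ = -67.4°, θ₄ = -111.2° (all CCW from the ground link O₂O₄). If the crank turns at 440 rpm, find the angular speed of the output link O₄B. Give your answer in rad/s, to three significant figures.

ω₂ = 46.08 rad/s (from 440 rpm).
Differentiating the loop-closure r₂e^{iθ₂}+r₃e^{iθ₃}=r₁+r₄e^{iθ₄} gives r₂ω₂e^{iθ₂}+r₃ω₃e^{iθ₃}=r₄ω₄e^{iθ₄}.
Eliminating the other unknown: ω₄ = r₂ω₂ sin(θ₂−θ₃) / [r₄ sin(θ₄−θ₃)].
Numerator sine = +0.55484; denominator sine = -0.69214.
Result = 0.0115·46.08·(+0.55484) / (0.0226·(-0.69214)) = -18.795 rad/s; magnitude 18.795 rad/s.

18.8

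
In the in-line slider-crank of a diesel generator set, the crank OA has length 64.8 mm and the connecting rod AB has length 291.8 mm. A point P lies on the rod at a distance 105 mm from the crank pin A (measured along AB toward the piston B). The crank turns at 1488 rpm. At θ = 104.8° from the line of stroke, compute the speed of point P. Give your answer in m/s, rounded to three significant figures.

9.70

ω = 155.8 rad/s.  Crank-pin speed |V_A| = rω = 10.097 m/s, perpendicular to OA.
Rod angle: sinφ = −(r/L) sinθ ⇒ φ = -12.398°; ω_rod = −rω cosθ/√(L²−r²sin²θ) = +9.0504 rad/s.
V_P = V_A + ω_rod × AP, with AP = 0.105 m along the rod.
Components: V_Px = −rω sinθ − a·ω_rod·sinφ = -9.5583 m/s;  V_Py = rω cosθ + a·ω_rod·cosφ = -1.6512 m/s.
|V_P| = √(V_Px² + V_Py²) = 9.6999 m/s.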